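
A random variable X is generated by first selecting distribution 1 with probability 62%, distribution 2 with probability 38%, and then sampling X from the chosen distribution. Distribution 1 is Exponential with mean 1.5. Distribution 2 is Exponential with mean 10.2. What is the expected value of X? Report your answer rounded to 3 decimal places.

Component means — 1: 1.5; 2: 10.2.
E[X] = 0.62·1.5 + 0.38·10.2 = 4.806.

4.806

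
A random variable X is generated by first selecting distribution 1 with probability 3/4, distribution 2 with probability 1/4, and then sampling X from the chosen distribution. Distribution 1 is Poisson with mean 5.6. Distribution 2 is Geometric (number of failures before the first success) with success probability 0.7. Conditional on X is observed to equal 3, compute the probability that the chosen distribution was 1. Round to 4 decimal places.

0.9450

Likelihoods P(X=3 | ·): 1: 0.108234; 2: 0.0189.
Posterior ∝ prior × likelihood. Numerator for 1: 0.75·0.108234 = 0.0811755.
Normalizing constant: 0.75·0.108234 + 0.25·0.0189 = 0.0859005.
P(1 | observation) = 0.0811755 / 0.0859005 = 0.944995.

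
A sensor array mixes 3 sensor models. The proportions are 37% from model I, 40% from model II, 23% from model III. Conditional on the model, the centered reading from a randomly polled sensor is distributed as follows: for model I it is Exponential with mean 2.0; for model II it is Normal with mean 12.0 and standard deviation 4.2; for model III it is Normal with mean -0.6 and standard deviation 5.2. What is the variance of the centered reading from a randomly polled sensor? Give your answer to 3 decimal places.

44.736

Per component, I: μ=2, E[X²]=8; II: μ=12, E[X²]=161.64; III: μ=-0.6, E[X²]=27.4.
E[X] = 0.37·2 + 0.4·12 + 0.23·-0.6 = 5.402.
E[X²] = 0.37·8 + 0.4·161.64 + 0.23·27.4 = 73.918.
Var(X) = E[X²] − (E[X])² = 73.918 − 29.1816 = 44.7364.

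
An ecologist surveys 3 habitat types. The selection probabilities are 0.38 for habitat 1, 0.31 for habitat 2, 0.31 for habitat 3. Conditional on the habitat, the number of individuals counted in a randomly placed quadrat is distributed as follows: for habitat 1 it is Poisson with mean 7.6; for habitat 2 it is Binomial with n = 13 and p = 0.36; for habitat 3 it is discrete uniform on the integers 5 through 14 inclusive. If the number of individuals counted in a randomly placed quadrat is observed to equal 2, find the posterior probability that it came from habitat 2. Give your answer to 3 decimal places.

Likelihoods P(X=2 | ·): 1: 0.014453; 2: 0.0745898; 3: 0.
Posterior ∝ prior × likelihood. Numerator for 2: 0.31·0.0745898 = 0.0231228.
Normalizing constant: 0.38·0.014453 + 0.31·0.0745898 + 0.31·0 = 0.028615.
P(2 | observation) = 0.0231228 / 0.028615 = 0.808067.

0.808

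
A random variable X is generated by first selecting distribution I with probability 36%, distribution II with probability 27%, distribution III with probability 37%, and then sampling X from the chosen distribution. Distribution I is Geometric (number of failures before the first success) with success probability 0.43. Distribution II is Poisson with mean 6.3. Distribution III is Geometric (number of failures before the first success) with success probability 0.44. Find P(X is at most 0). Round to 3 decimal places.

0.318

Conditional on each component, P(X ≤ 0): I: 0.43; II: 0.0018363; III: 0.44.
By total probability, P(X ≤ 0) = 0.36·0.43 + 0.27·0.0018363 + 0.37·0.44 = 0.318096.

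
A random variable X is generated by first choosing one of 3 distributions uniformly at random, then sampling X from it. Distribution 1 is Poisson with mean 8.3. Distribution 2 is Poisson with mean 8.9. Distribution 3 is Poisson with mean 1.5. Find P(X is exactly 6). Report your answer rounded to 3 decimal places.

0.070

Conditional on each component, P(X = 6): 1: 0.112847; 2: 0.0941427; 3: 0.00352999.
By total probability, P(X = 6) = 0.333333·0.112847 + 0.333333·0.0941427 + 0.333333·0.00352999 = 0.0701734.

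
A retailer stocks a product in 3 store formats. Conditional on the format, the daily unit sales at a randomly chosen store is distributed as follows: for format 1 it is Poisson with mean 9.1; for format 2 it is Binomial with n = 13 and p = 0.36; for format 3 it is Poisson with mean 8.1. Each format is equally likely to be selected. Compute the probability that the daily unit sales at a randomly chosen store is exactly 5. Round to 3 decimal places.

0.122

Conditional on each format, P(X = 5): 1: 0.0580692; 2: 0.219044; 3: 0.088198.
By total probability, P(X = 5) = 0.333333·0.0580692 + 0.333333·0.219044 + 0.333333·0.088198 = 0.12177.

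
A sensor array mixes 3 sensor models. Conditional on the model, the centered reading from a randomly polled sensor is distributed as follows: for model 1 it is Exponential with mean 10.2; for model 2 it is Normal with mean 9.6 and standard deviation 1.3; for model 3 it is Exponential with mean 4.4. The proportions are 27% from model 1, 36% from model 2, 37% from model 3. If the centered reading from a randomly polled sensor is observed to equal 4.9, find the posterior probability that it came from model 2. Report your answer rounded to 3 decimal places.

0.004

Likelihoods f(4.9 | ·): 1: 0.0606413; 2: 0.000445281; 3: 0.0746279.
Posterior ∝ prior × likelihood. Numerator for 2: 0.36·0.000445281 = 0.000160301.
Normalizing constant: 0.27·0.0606413 + 0.36·0.000445281 + 0.37·0.0746279 = 0.0441458.
P(2 | observation) = 0.000160301 / 0.0441458 = 0.00363118.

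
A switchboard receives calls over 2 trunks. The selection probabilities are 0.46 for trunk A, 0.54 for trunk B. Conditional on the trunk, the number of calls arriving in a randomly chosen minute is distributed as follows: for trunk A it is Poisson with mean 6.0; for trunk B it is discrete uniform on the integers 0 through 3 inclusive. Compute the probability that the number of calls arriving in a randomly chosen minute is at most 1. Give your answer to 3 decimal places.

Conditional on each trunk, P(X ≤ 1): A: 0.0173513; B: 0.5.
By total probability, P(X ≤ 1) = 0.46·0.0173513 + 0.54·0.5 = 0.277982.

0.278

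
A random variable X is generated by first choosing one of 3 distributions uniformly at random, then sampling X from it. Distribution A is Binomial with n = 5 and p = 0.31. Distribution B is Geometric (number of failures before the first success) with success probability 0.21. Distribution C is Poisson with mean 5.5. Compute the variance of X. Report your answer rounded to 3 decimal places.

Per component, A: μ=1.55, E[X²]=3.472; B: μ=3.7619, E[X²]=32.0658; C: μ=5.5, E[X²]=35.75.
E[X] = 0.333333·1.55 + 0.333333·3.7619 + 0.333333·5.5 = 3.60397.
E[X²] = 0.333333·3.472 + 0.333333·32.0658 + 0.333333·35.75 = 23.7626.
Var(X) = E[X²] − (E[X])² = 23.7626 − 12.9886 = 10.774.

10.774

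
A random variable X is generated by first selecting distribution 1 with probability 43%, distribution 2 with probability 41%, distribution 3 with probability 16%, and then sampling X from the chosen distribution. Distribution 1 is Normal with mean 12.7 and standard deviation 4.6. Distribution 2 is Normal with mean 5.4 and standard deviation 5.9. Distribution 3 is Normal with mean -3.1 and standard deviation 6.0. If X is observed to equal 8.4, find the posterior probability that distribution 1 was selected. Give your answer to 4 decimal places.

0.4804

Likelihoods f(8.4 | ·): 1: 0.056028; 2: 0.0594176; 3: 0.0105936.
Posterior ∝ prior × likelihood. Numerator for 1: 0.43·0.056028 = 0.024092.
Normalizing constant: 0.43·0.056028 + 0.41·0.0594176 + 0.16·0.0105936 = 0.0501482.
P(1 | observation) = 0.024092 / 0.0501482 = 0.480416.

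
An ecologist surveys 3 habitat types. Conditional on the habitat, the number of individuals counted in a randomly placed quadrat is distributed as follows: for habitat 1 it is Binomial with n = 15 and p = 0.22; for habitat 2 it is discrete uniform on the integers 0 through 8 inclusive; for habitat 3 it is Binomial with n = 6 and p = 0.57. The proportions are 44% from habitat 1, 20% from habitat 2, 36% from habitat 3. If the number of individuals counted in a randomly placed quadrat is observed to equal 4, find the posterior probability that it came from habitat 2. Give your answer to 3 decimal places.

Likelihoods P(X=4 | ·): 1: 0.207905; 2: 0.111111; 3: 0.292771.
Posterior ∝ prior × likelihood. Numerator for 2: 0.2·0.111111 = 0.0222222.
Normalizing constant: 0.44·0.207905 + 0.2·0.111111 + 0.36·0.292771 = 0.219098.
P(2 | observation) = 0.0222222 / 0.219098 = 0.101426.

0.101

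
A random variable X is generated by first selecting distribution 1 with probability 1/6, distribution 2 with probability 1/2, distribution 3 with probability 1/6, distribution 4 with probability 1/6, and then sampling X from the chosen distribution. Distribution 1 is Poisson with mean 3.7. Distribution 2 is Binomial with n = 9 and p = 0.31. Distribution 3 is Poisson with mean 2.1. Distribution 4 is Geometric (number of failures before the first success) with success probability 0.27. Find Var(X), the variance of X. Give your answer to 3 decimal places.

Per component, 1: μ=3.7, E[X²]=17.39; 2: μ=2.79, E[X²]=9.7092; 3: μ=2.1, E[X²]=6.51; 4: μ=2.7037, E[X²]=17.3237.
E[X] = 0.166667·3.7 + 0.5·2.79 + 0.166667·2.1 + 0.166667·2.7037 = 2.81228.
E[X²] = 0.166667·17.39 + 0.5·9.7092 + 0.166667·6.51 + 0.166667·17.3237 = 11.7252.
Var(X) = E[X²] − (E[X])² = 11.7252 − 7.90894 = 3.81628.

3.816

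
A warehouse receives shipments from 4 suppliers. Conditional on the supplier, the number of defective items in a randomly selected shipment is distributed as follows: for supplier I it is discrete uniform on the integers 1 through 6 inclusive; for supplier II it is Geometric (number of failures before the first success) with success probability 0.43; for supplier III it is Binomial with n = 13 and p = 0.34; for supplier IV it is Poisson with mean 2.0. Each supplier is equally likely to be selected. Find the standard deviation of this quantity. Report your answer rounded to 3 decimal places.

Per component, I: μ=3.5, E[X²]=15.1667; II: μ=1.32558, E[X²]=4.83991; III: μ=4.42, E[X²]=22.4536; IV: μ=2, E[X²]=6.
E[X] = 0.25·3.5 + 0.25·1.32558 + 0.25·4.42 + 0.25·2 = 2.8114.
E[X²] = 0.25·15.1667 + 0.25·4.83991 + 0.25·22.4536 + 0.25·6 = 12.115.
Var(X) = E[X²] − (E[X])² = 12.115 − 7.90394 = 4.2111.
SD(X) = √4.2111 = 2.0521.

2.052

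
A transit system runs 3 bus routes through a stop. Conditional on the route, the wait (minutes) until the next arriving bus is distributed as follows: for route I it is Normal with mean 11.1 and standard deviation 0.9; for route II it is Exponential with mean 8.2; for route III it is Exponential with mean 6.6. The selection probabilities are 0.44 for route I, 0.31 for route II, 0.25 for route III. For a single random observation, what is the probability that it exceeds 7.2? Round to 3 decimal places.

0.653

Conditional on each route, P(X > 7.2): I: 0.999993; II: 0.415593; III: 0.335911.
By total probability, P(X > 7.2) = 0.44·0.999993 + 0.31·0.415593 + 0.25·0.335911 = 0.652808.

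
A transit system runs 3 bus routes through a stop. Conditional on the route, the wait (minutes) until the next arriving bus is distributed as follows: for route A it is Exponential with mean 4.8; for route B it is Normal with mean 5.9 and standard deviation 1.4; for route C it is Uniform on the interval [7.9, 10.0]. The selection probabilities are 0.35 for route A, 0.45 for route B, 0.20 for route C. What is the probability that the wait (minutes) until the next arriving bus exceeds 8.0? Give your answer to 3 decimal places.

0.287

Conditional on each route, P(X > 8.0): A: 0.188876; B: 0.0668072; C: 0.952381.
By total probability, P(X > 8.0) = 0.35·0.188876 + 0.45·0.0668072 + 0.2·0.952381 = 0.286646.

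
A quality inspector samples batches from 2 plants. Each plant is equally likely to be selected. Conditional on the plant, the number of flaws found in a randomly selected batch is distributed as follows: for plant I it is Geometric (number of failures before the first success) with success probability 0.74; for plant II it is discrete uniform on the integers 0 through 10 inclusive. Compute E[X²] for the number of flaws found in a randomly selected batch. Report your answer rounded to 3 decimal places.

For each component E[X²] = Var + (mean)², giving I: 0.598247; II: 35.
Overall E[X²] = 0.5·0.598247 + 0.5·35 = 17.7991.

17.799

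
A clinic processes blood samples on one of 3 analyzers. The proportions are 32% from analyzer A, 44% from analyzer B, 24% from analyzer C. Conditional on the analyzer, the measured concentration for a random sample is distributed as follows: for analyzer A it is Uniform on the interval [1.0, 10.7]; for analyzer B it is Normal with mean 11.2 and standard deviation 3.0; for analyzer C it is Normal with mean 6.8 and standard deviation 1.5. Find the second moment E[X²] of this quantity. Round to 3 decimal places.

For each component E[X²] = Var + (mean)², giving A: 42.0633; B: 134.44; C: 48.49.
Overall E[X²] = 0.32·42.0633 + 0.44·134.44 + 0.24·48.49 = 84.2515.

84.251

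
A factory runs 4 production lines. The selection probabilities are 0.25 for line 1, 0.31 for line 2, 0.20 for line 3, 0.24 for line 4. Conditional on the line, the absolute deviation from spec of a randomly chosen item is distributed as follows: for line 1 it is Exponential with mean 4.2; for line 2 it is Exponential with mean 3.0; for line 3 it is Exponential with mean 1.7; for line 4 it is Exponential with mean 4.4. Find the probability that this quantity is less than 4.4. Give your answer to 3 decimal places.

0.737

Conditional on each line, P(X < 4.4): 1: 0.649228; 2: 0.769307; 3: 0.924847; 4: 0.632121.
By total probability, P(X < 4.4) = 0.25·0.649228 + 0.31·0.769307 + 0.2·0.924847 + 0.24·0.632121 = 0.737471.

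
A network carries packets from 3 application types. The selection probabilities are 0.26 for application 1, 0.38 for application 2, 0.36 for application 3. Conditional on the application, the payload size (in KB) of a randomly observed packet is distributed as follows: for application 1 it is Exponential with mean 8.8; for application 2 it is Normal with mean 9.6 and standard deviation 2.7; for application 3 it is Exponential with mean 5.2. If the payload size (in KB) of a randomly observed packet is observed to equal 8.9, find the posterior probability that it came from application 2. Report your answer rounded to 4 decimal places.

Likelihoods f(8.9 | ·): 1: 0.0413321; 2: 0.142873; 3: 0.0347284.
Posterior ∝ prior × likelihood. Numerator for 2: 0.38·0.142873 = 0.0542918.
Normalizing constant: 0.26·0.0413321 + 0.38·0.142873 + 0.36·0.0347284 = 0.0775404.
P(2 | observation) = 0.0542918 / 0.0775404 = 0.700175.

0.7002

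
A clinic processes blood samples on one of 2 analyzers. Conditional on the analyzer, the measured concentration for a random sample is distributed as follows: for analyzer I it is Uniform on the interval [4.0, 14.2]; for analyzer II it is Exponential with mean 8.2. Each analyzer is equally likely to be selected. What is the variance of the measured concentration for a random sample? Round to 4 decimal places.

38.1575

Per component, I: μ=9.1, E[X²]=91.48; II: μ=8.2, E[X²]=134.48.
E[X] = 0.5·9.1 + 0.5·8.2 = 8.65.
E[X²] = 0.5·91.48 + 0.5·134.48 = 112.98.
Var(X) = E[X²] − (E[X])² = 112.98 − 74.8225 = 38.1575.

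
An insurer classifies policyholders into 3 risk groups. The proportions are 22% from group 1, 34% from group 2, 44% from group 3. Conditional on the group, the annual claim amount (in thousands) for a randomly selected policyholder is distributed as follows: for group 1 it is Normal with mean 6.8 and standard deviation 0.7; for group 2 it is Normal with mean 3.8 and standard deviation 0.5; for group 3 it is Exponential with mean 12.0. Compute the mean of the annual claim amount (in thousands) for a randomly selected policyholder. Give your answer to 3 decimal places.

8.068

Component means — 1: 6.8; 2: 3.8; 3: 12.
E[X] = 0.22·6.8 + 0.34·3.8 + 0.44·12 = 8.068.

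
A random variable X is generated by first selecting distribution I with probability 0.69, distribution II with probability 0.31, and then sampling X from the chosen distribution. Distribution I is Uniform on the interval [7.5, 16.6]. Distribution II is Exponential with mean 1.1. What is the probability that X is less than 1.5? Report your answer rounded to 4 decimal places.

0.2307

Conditional on each component, P(X < 1.5): I: 0; II: 0.744271.
By total probability, P(X < 1.5) = 0.69·0 + 0.31·0.744271 = 0.230724.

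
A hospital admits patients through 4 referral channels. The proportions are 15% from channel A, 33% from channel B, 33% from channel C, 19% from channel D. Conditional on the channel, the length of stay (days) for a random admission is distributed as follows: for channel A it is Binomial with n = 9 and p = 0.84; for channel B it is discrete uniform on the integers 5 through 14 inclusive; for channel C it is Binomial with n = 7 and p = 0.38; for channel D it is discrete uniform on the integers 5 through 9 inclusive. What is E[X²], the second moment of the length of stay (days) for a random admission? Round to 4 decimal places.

53.8287

For each component E[X²] = Var + (mean)², giving A: 58.3632; B: 98.5; C: 8.7248; D: 51.
Overall E[X²] = 0.15·58.3632 + 0.33·98.5 + 0.33·8.7248 + 0.19·51 = 53.8287.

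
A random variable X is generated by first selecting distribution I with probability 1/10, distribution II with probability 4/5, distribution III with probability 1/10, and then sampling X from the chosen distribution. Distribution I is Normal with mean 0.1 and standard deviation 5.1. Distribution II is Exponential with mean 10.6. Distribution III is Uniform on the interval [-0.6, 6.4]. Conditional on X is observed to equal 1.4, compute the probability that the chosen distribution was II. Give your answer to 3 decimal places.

0.752

Likelihoods f(1.4 | ·): I: 0.0757235; II: 0.0826674; III: 0.142857.
Posterior ∝ prior × likelihood. Numerator for II: 0.8·0.0826674 = 0.066134.
Normalizing constant: 0.1·0.0757235 + 0.8·0.0826674 + 0.1·0.142857 = 0.087992.
P(II | observation) = 0.066134 / 0.087992 = 0.75159.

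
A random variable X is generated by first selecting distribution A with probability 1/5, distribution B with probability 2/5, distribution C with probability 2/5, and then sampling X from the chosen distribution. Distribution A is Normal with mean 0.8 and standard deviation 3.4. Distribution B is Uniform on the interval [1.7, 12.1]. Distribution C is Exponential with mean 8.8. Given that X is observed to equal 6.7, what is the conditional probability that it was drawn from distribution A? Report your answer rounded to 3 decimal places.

Likelihoods f(6.7 | ·): A: 0.0260344; B: 0.0961538; C: 0.0530715.
Posterior ∝ prior × likelihood. Numerator for A: 0.2·0.0260344 = 0.00520688.
Normalizing constant: 0.2·0.0260344 + 0.4·0.0961538 + 0.4·0.0530715 = 0.064897.
P(A | observation) = 0.00520688 / 0.064897 = 0.0802329.

0.080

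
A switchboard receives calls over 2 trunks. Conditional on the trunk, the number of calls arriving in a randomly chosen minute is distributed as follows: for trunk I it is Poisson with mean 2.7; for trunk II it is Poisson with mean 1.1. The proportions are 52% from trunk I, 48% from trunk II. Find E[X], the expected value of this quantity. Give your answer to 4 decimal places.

1.9320

Component means — I: 2.7; II: 1.1.
E[X] = 0.52·2.7 + 0.48·1.1 = 1.932.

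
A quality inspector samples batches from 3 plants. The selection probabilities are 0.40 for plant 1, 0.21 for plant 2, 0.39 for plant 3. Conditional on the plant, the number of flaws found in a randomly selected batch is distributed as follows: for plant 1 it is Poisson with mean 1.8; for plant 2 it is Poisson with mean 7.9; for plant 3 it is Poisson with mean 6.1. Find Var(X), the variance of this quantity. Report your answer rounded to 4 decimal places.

Per component, 1: μ=1.8, E[X²]=5.04; 2: μ=7.9, E[X²]=70.31; 3: μ=6.1, E[X²]=43.31.
E[X] = 0.4·1.8 + 0.21·7.9 + 0.39·6.1 = 4.758.
E[X²] = 0.4·5.04 + 0.21·70.31 + 0.39·43.31 = 33.672.
Var(X) = E[X²] − (E[X])² = 33.672 − 22.6386 = 11.0334.

11.0334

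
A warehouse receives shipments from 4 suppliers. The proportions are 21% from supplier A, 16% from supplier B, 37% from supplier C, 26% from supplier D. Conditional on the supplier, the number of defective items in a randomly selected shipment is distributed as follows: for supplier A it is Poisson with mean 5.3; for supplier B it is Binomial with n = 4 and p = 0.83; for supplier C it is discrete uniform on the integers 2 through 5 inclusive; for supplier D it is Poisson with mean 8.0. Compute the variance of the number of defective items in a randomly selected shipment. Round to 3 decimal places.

7.388

Per component, A: μ=5.3, E[X²]=33.39; B: μ=3.32, E[X²]=11.5868; C: μ=3.5, E[X²]=13.5; D: μ=8, E[X²]=72.
E[X] = 0.21·5.3 + 0.16·3.32 + 0.37·3.5 + 0.26·8 = 5.0192.
E[X²] = 0.21·33.39 + 0.16·11.5868 + 0.37·13.5 + 0.26·72 = 32.5808.
Var(X) = E[X²] − (E[X])² = 32.5808 − 25.1924 = 7.38842.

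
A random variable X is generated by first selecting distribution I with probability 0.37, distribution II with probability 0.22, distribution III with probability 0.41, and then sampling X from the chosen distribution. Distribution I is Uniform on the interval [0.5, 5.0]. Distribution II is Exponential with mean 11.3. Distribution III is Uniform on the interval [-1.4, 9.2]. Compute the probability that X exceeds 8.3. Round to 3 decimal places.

Conditional on each component, P(X > 8.3): I: 0; II: 0.479739; III: 0.0849057.
By total probability, P(X > 8.3) = 0.37·0 + 0.22·0.479739 + 0.41·0.0849057 = 0.140354.

0.140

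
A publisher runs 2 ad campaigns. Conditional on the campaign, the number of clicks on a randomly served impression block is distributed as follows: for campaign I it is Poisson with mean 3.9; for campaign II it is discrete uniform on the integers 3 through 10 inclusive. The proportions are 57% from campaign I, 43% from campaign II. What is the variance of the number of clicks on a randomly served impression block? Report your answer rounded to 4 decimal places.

6.1374

Per component, I: μ=3.9, E[X²]=19.11; II: μ=6.5, E[X²]=47.5.
E[X] = 0.57·3.9 + 0.43·6.5 = 5.018.
E[X²] = 0.57·19.11 + 0.43·47.5 = 31.3177.
Var(X) = E[X²] − (E[X])² = 31.3177 − 25.1803 = 6.13738.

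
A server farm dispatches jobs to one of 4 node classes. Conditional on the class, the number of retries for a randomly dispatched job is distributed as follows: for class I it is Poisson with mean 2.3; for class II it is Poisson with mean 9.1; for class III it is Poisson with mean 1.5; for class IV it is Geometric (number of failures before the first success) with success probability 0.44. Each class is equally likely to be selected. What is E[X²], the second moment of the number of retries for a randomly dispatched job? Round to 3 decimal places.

For each component E[X²] = Var + (mean)², giving I: 7.59; II: 91.91; III: 3.75; IV: 4.5124.
Overall E[X²] = 0.25·7.59 + 0.25·91.91 + 0.25·3.75 + 0.25·4.5124 = 26.9406.

26.941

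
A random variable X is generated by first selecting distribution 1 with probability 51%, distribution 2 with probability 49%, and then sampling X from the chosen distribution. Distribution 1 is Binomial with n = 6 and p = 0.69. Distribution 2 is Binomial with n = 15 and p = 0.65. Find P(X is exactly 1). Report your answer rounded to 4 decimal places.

Conditional on each component, P(X = 1): 1: 0.0118525; 2: 4.03606e-06.
By total probability, P(X = 1) = 0.51·0.0118525 + 0.49·4.03606e-06 = 0.00604674.

0.0060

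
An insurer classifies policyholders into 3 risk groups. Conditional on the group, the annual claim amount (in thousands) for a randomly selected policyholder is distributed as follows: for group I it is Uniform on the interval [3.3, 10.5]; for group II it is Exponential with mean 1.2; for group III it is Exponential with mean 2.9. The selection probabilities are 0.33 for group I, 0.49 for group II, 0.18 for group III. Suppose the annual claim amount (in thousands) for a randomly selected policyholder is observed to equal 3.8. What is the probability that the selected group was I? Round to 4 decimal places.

0.5745

Likelihoods f(3.8 | ·): I: 0.138889; II: 0.0351199; III: 0.0930093.
Posterior ∝ prior × likelihood. Numerator for I: 0.33·0.138889 = 0.0458333.
Normalizing constant: 0.33·0.138889 + 0.49·0.0351199 + 0.18·0.0930093 = 0.0797837.
P(I | observation) = 0.0458333 / 0.0797837 = 0.57447.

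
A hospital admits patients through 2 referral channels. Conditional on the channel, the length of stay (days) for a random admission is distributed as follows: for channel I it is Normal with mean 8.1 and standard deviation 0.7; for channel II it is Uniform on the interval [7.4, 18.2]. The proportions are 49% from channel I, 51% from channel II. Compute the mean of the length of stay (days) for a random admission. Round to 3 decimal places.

Component means — I: 8.1; II: 12.8.
E[X] = 0.49·8.1 + 0.51·12.8 = 10.497.

10.497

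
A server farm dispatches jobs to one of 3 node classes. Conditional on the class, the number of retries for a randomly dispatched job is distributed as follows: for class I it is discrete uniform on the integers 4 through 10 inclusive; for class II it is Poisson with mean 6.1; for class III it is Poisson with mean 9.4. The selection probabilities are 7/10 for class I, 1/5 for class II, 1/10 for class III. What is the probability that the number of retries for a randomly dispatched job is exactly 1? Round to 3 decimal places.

0.003

Conditional on each class, P(X = 1): I: 0; II: 0.0136815; III: 0.000777606.
By total probability, P(X = 1) = 0.7·0 + 0.2·0.0136815 + 0.1·0.000777606 = 0.00281406.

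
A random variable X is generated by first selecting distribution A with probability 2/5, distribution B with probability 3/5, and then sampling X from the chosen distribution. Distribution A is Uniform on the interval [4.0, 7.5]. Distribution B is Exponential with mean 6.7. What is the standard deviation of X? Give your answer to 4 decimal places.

5.2497

Per component, A: μ=5.75, E[X²]=34.0833; B: μ=6.7, E[X²]=89.78.
E[X] = 0.4·5.75 + 0.6·6.7 = 6.32.
E[X²] = 0.4·34.0833 + 0.6·89.78 = 67.5013.
Var(X) = E[X²] − (E[X])² = 67.5013 − 39.9424 = 27.5589.
SD(X) = √27.5589 = 5.24966.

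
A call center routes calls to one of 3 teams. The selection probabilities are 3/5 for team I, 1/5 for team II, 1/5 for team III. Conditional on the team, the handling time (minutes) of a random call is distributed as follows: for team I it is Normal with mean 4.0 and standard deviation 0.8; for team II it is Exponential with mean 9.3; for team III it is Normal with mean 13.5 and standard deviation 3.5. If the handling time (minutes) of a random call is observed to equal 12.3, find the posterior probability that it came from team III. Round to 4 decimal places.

0.7895

Likelihoods f(12.3 | ·): I: 2.10841e-24; II: 0.0286502; III: 0.107477.
Posterior ∝ prior × likelihood. Numerator for III: 0.2·0.107477 = 0.0214954.
Normalizing constant: 0.6·2.10841e-24 + 0.2·0.0286502 + 0.2·0.107477 = 0.0272255.
P(III | observation) = 0.0214954 / 0.0272255 = 0.789534.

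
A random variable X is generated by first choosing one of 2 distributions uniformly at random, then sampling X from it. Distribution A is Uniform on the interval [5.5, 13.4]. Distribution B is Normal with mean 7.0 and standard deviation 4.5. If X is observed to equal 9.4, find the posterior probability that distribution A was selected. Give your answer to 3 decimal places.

Likelihoods f(9.4 | ·): A: 0.126582; B: 0.0769009.
Posterior ∝ prior × likelihood. Numerator for A: 0.5·0.126582 = 0.0632911.
Normalizing constant: 0.5·0.126582 + 0.5·0.0769009 = 0.101742.
P(A | observation) = 0.0632911 / 0.101742 = 0.622077.

0.622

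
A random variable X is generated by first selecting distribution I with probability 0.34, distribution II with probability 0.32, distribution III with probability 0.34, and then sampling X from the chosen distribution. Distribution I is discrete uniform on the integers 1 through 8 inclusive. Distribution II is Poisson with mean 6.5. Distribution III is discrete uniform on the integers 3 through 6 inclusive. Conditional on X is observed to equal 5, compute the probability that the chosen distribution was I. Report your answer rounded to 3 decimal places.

0.244

Likelihoods P(X=5 | ·): I: 0.125; II: 0.145369; III: 0.25.
Posterior ∝ prior × likelihood. Numerator for I: 0.34·0.125 = 0.0425.
Normalizing constant: 0.34·0.125 + 0.32·0.145369 + 0.34·0.25 = 0.174018.
P(I | observation) = 0.0425 / 0.174018 = 0.244228.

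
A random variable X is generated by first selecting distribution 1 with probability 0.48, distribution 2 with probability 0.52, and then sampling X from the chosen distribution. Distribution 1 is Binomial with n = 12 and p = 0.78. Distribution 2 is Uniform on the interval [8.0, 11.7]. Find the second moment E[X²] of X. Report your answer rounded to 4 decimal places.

For each component E[X²] = Var + (mean)², giving 1: 89.6688; 2: 98.1633.
Overall E[X²] = 0.48·89.6688 + 0.52·98.1633 = 94.086.

94.0860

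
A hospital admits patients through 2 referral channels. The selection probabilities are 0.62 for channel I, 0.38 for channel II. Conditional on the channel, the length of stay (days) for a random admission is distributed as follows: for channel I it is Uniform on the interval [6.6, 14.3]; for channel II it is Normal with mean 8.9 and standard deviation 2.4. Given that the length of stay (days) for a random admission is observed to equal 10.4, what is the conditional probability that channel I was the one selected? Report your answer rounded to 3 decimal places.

Likelihoods f(10.4 | ·): I: 0.12987; II: 0.136734.
Posterior ∝ prior × likelihood. Numerator for I: 0.62·0.12987 = 0.0805195.
Normalizing constant: 0.62·0.12987 + 0.38·0.136734 = 0.132478.
P(I | observation) = 0.0805195 / 0.132478 = 0.607794.

0.608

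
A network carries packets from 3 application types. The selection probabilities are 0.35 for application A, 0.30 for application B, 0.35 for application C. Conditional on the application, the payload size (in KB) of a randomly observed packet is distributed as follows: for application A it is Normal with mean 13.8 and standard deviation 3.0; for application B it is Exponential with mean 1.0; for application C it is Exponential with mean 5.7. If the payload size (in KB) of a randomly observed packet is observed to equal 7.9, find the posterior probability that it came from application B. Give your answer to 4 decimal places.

0.0050

Likelihoods f(7.9 | ·): A: 0.019227; B: 0.000370744; C: 0.0438741.
Posterior ∝ prior × likelihood. Numerator for B: 0.3·0.000370744 = 0.000111223.
Normalizing constant: 0.35·0.019227 + 0.3·0.000370744 + 0.35·0.0438741 = 0.0221966.
P(B | observation) = 0.000111223 / 0.0221966 = 0.00501081.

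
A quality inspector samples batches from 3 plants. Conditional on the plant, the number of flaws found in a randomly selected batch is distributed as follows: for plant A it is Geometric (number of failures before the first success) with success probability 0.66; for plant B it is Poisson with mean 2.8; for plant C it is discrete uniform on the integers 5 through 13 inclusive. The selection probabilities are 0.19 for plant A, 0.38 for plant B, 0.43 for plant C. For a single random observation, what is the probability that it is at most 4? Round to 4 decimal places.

Conditional on each plant, P(X ≤ 4): A: 0.995456; B: 0.847676; C: 0.
By total probability, P(X ≤ 4) = 0.19·0.995456 + 0.38·0.847676 + 0.43·0 = 0.511254.

0.5113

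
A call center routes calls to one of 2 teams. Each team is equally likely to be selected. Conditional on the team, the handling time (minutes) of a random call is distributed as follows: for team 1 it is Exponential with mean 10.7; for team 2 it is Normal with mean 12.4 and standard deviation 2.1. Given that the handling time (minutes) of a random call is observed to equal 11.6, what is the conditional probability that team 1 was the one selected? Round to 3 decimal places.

0.152

Likelihoods f(11.6 | ·): 1: 0.0316077; 2: 0.176676.
Posterior ∝ prior × likelihood. Numerator for 1: 0.5·0.0316077 = 0.0158038.
Normalizing constant: 0.5·0.0316077 + 0.5·0.176676 = 0.104142.
P(1 | observation) = 0.0158038 / 0.104142 = 0.151753.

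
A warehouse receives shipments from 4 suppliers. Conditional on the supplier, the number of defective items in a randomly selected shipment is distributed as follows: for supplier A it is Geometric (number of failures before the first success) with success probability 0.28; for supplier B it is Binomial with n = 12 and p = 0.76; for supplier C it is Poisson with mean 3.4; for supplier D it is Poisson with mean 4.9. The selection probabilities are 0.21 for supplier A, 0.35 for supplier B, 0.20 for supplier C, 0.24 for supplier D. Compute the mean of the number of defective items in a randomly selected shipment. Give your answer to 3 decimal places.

5.588

Component means — A: 2.57143; B: 9.12; C: 3.4; D: 4.9.
E[X] = 0.21·2.57143 + 0.35·9.12 + 0.2·3.4 + 0.24·4.9 = 5.588.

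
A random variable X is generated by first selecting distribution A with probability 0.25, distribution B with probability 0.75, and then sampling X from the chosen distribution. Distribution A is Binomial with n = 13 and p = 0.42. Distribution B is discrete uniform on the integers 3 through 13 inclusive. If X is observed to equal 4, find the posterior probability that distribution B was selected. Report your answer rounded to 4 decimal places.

Likelihoods P(X=4 | ·): A: 0.165255; B: 0.0909091.
Posterior ∝ prior × likelihood. Numerator for B: 0.75·0.0909091 = 0.0681818.
Normalizing constant: 0.25·0.165255 + 0.75·0.0909091 = 0.109496.
P(B | observation) = 0.0681818 / 0.109496 = 0.62269.

0.6227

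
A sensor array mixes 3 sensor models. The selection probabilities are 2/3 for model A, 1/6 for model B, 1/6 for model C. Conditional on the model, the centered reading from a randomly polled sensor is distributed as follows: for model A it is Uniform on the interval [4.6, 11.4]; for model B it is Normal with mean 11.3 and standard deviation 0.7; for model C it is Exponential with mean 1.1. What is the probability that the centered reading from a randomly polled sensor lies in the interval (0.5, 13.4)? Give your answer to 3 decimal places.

0.939

Conditional on each model, P(0.5 < X < 13.4): A: 1; B: 0.99865; C: 0.634731.
By total probability, P(0.5 < X < 13.4) = 0.666667·1 + 0.166667·0.99865 + 0.166667·0.634731 = 0.938897.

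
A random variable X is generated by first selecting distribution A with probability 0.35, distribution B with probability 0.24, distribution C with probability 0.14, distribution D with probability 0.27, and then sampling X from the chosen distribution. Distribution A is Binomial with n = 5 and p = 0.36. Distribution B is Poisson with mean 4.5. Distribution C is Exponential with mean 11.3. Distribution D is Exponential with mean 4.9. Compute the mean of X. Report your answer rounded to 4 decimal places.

Component means — A: 1.8; B: 4.5; C: 11.3; D: 4.9.
E[X] = 0.35·1.8 + 0.24·4.5 + 0.14·11.3 + 0.27·4.9 = 4.615.

4.6150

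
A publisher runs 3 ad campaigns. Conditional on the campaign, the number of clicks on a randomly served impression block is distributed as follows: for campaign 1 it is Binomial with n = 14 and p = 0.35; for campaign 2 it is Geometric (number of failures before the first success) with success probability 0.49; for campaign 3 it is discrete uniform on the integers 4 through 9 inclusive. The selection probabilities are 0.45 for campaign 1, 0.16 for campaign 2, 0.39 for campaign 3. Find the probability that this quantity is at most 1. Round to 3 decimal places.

0.128

Conditional on each campaign, P(X ≤ 1): 1: 0.0205195; 2: 0.7399; 3: 0.
By total probability, P(X ≤ 1) = 0.45·0.0205195 + 0.16·0.7399 + 0.39·0 = 0.127618.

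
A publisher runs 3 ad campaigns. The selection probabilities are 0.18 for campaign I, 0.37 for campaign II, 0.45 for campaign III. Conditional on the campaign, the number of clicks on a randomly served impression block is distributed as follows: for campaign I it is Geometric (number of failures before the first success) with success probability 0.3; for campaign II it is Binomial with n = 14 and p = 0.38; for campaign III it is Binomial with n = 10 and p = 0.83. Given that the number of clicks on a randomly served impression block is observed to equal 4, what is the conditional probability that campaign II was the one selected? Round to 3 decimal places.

Likelihoods P(X=4 | ·): I: 0.07203; II: 0.17518; III: 0.00240561.
Posterior ∝ prior × likelihood. Numerator for II: 0.37·0.17518 = 0.0648167.
Normalizing constant: 0.18·0.07203 + 0.37·0.17518 + 0.45·0.00240561 = 0.0788646.
P(II | observation) = 0.0648167 / 0.0788646 = 0.821873.

0.822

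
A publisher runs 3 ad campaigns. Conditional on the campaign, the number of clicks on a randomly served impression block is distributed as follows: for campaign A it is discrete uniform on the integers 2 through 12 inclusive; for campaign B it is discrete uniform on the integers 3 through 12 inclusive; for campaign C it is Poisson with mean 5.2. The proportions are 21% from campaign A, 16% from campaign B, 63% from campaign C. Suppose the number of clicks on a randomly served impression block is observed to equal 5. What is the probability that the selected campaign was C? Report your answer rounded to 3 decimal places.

Likelihoods P(X=5 | ·): A: 0.0909091; B: 0.1; C: 0.174785.
Posterior ∝ prior × likelihood. Numerator for C: 0.63·0.174785 = 0.110115.
Normalizing constant: 0.21·0.0909091 + 0.16·0.1 + 0.63·0.174785 = 0.145205.
P(C | observation) = 0.110115 / 0.145205 = 0.758336.

0.758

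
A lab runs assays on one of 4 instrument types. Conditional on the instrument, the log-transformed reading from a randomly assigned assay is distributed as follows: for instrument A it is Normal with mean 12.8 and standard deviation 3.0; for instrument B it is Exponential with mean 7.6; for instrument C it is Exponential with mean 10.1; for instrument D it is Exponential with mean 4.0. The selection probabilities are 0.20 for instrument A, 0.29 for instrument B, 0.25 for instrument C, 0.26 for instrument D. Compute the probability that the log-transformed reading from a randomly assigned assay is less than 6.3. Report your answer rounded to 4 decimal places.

Conditional on each instrument, P(X < 6.3): A: 0.0151301; B: 0.563491; C: 0.464076; D: 0.792992.
By total probability, P(X < 6.3) = 0.2·0.0151301 + 0.29·0.563491 + 0.25·0.464076 + 0.26·0.792992 = 0.488636.

0.4886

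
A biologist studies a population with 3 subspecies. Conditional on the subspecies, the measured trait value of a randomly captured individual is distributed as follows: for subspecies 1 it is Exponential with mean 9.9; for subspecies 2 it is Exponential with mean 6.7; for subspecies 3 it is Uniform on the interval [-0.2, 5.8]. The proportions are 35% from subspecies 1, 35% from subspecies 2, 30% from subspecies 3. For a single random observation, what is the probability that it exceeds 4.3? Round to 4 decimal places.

0.4859

Conditional on each subspecies, P(X > 4.3): 1: 0.64769; 2: 0.526349; 3: 0.25.
By total probability, P(X > 4.3) = 0.35·0.64769 + 0.35·0.526349 + 0.3·0.25 = 0.485914.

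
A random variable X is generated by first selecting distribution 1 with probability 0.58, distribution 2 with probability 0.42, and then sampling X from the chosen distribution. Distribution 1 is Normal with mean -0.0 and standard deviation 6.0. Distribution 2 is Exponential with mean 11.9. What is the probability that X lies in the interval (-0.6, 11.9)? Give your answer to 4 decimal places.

Conditional on each component, P(-0.6 < X < 11.9): 1: 0.516163; 2: 0.632121.
By total probability, P(-0.6 < X < 11.9) = 0.58·0.516163 + 0.42·0.632121 = 0.564865.

0.5649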